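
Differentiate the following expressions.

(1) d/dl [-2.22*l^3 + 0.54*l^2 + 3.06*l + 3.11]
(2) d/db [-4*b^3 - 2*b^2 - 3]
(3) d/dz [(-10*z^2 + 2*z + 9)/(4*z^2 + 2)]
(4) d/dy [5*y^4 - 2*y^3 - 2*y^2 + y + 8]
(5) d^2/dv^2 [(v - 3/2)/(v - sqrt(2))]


(1) = -6.66*l^2 + 1.08*l + 3.06
(2) = 4*b*(-3*b - 1)
(3) = (-2*z^2 - 28*z + 1)/(4*z^4 + 4*z^2 + 1)
(4) = 20*y^3 - 6*y^2 - 4*y + 1
(5) = (-3 + 2*sqrt(2))/(v - sqrt(2))^3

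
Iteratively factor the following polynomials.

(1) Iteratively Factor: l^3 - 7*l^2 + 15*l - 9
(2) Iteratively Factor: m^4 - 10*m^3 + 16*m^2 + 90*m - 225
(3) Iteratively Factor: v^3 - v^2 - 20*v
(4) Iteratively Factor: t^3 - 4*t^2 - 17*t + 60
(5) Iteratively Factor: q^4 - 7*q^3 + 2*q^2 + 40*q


(1) = (l - 3)*(l^2 - 4*l + 3) = (l - 3)^2*(l - 1)
(2) = (m - 5)*(m^3 - 5*m^2 - 9*m + 45) = (m - 5)*(m - 3)*(m^2 - 2*m - 15) = (m - 5)^2*(m - 3)*(m + 3)
(3) = (v - 5)*(v^2 + 4*v) = (v - 5)*(v + 4)*(v)
(4) = (t + 4)*(t^2 - 8*t + 15) = (t - 5)*(t + 4)*(t - 3)
(5) = (q - 5)*(q^3 - 2*q^2 - 8*q) = (q - 5)*(q + 2)*(q^2 - 4*q) = q*(q - 5)*(q + 2)*(q - 4)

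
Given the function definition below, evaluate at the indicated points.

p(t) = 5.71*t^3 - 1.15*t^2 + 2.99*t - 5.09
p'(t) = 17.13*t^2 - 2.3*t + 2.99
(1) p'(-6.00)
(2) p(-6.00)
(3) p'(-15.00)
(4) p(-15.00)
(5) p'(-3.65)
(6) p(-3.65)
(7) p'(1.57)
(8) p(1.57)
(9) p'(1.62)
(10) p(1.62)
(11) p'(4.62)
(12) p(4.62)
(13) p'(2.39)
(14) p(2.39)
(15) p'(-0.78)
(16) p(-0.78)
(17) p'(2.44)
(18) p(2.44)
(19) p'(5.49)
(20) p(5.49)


(1) = 633.47
(2) = -1297.79
(3) = 3891.74
(4) = -19579.94
(5) = 239.60
(6) = -308.99
(7) = 41.60
(8) = 18.87
(9) = 44.22
(10) = 21.01
(11) = 357.99
(12) = 547.25
(13) = 95.34
(14) = 73.44
(15) = 15.21
(16) = -10.83
(17) = 99.36
(18) = 78.31
(19) = 506.66
(20) = 921.49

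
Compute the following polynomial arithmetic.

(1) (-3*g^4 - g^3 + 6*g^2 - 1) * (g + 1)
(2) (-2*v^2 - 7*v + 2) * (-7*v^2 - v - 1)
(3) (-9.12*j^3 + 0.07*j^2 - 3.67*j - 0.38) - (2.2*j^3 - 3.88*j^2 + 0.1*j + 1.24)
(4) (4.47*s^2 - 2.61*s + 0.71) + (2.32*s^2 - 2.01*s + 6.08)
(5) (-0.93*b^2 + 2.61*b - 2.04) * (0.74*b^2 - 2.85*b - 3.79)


(1) = -3*g^5 - 4*g^4 + 5*g^3 + 6*g^2 - g - 1
(2) = 14*v^4 + 51*v^3 - 5*v^2 + 5*v - 2
(3) = -11.32*j^3 + 3.95*j^2 - 3.77*j - 1.62
(4) = 6.79*s^2 - 4.62*s + 6.79
(5) = -0.6882*b^4 + 4.5819*b^3 - 5.4234*b^2 - 4.0779*b + 7.7316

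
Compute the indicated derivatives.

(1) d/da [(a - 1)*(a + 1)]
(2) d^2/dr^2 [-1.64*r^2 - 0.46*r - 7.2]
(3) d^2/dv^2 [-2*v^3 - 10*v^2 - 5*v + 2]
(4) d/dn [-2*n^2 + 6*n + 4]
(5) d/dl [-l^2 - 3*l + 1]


(1) = 2*a
(2) = -3.28000000000000
(3) = -12*v - 20
(4) = 6 - 4*n
(5) = -2*l - 3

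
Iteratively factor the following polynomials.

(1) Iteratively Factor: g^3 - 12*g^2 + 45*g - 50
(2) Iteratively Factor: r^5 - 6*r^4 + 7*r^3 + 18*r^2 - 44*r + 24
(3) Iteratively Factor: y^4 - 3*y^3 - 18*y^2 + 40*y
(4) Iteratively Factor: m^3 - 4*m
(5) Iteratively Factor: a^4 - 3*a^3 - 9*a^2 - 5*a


(1) = (g - 2)*(g^2 - 10*g + 25) = (g - 5)*(g - 2)*(g - 5)
(2) = (r - 1)*(r^4 - 5*r^3 + 2*r^2 + 20*r - 24) = (r - 1)*(r + 2)*(r^3 - 7*r^2 + 16*r - 12) = (r - 2)*(r - 1)*(r + 2)*(r^2 - 5*r + 6) = (r - 2)^2*(r - 1)*(r + 2)*(r - 3)
(3) = (y - 5)*(y^3 + 2*y^2 - 8*y) = (y - 5)*(y + 4)*(y^2 - 2*y) = (y - 5)*(y - 2)*(y + 4)*(y)
(4) = (m - 2)*(m^2 + 2*m) = (m - 2)*(m + 2)*(m)
(5) = (a + 1)*(a^3 - 4*a^2 - 5*a) = a*(a + 1)*(a^2 - 4*a - 5) = a*(a - 5)*(a + 1)*(a + 1)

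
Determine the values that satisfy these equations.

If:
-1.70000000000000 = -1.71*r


Then:
r = 0.99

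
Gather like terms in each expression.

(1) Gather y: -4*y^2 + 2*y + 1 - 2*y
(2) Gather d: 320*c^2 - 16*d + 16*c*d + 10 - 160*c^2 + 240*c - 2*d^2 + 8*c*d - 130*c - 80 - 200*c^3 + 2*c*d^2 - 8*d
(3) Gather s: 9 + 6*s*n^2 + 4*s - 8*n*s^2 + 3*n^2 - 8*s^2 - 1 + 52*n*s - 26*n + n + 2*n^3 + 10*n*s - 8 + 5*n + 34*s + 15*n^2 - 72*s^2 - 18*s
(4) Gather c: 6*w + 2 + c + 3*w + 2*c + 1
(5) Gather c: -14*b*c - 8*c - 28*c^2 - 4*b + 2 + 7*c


(1) = 1 - 4*y^2
(2) = -200*c^3 + 160*c^2 + 110*c + d^2*(2*c - 2) + d*(24*c - 24) - 70
(3) = 2*n^3 + 18*n^2 - 20*n + s^2*(-8*n - 80) + s*(6*n^2 + 62*n + 20)
(4) = 3*c + 9*w + 3
(5) = -4*b - 28*c^2 + c*(-14*b - 1) + 2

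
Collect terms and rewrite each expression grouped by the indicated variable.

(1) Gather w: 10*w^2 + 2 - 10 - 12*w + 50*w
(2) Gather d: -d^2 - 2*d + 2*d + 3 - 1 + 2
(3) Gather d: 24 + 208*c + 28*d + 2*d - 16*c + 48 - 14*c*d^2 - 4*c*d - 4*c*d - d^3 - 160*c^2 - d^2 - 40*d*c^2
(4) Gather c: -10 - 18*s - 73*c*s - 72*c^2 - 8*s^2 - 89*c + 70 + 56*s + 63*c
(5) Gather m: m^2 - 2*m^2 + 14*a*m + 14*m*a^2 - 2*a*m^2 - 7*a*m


(1) = 10*w^2 + 38*w - 8
(2) = 4 - d^2
(3) = -160*c^2 + 192*c - d^3 + d^2*(-14*c - 1) + d*(-40*c^2 - 8*c + 30) + 72
(4) = -72*c^2 + c*(-73*s - 26) - 8*s^2 + 38*s + 60
(5) = m^2*(-2*a - 1) + m*(14*a^2 + 7*a)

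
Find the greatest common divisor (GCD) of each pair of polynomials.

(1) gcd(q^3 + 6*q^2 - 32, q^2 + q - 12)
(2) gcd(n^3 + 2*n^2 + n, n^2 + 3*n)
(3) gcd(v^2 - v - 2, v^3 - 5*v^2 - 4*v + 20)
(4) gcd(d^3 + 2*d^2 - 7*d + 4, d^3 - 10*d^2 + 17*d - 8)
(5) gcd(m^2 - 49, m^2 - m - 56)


(1) = q + 4
(2) = n
(3) = v - 2
(4) = gcd((d - 1)^2*(d + 4), (d - 8)*(d - 1)^2) = d^2 - 2*d + 1
(5) = gcd((m - 7)*(m + 7), (m - 8)*(m + 7)) = m + 7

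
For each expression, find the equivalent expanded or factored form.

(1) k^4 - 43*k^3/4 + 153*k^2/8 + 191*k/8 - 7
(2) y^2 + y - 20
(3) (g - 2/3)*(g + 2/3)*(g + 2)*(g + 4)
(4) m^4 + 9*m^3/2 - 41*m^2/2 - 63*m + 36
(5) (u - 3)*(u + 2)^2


(1) = (k - 8)*(k - 7/2)*(k - 1/4)*(k + 1)
(2) = (y - 4)*(y + 5)
(3) = g^4 + 6*g^3 + 68*g^2/9 - 8*g/3 - 32/9
(4) = (m - 4)*(m - 1/2)*(m + 3)*(m + 6)
(5) = u^3 + u^2 - 8*u - 12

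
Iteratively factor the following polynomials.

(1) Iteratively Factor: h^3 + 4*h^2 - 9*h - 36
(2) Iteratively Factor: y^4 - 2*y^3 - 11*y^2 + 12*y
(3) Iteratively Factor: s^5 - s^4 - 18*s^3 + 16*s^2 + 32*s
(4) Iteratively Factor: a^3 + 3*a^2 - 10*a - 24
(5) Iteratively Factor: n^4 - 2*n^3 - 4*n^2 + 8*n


(1) = (h - 3)*(h^2 + 7*h + 12) = (h - 3)*(h + 4)*(h + 3)
(2) = (y - 1)*(y^3 - y^2 - 12*y) = y*(y - 1)*(y^2 - y - 12) = y*(y - 1)*(y + 3)*(y - 4)
(3) = (s + 1)*(s^4 - 2*s^3 - 16*s^2 + 32*s) = (s - 4)*(s + 1)*(s^3 + 2*s^2 - 8*s) = s*(s - 4)*(s + 1)*(s^2 + 2*s - 8) = s*(s - 4)*(s + 1)*(s + 4)*(s - 2)
(4) = (a + 2)*(a^2 + a - 12) = (a - 3)*(a + 2)*(a + 4)
(5) = (n - 2)*(n^3 - 4*n) = n*(n - 2)*(n^2 - 4) = n*(n - 2)*(n + 2)*(n - 2)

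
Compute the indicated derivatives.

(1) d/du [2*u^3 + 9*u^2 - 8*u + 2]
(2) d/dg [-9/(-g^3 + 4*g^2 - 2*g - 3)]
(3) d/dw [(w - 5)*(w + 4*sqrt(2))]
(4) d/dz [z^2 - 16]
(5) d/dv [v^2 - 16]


(1) = 6*u^2 + 18*u - 8
(2) = 9*(-3*g^2 + 8*g - 2)/(g^3 - 4*g^2 + 2*g + 3)^2
(3) = 2*w - 5 + 4*sqrt(2)
(4) = 2*z
(5) = 2*v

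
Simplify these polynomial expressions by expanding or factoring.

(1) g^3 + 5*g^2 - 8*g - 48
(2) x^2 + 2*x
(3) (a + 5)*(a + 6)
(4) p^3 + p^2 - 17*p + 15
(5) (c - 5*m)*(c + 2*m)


(1) = (g - 3)*(g + 4)^2
(2) = x*(x + 2)
(3) = a^2 + 11*a + 30
(4) = (p - 3)*(p - 1)*(p + 5)
(5) = c^2 - 3*c*m - 10*m^2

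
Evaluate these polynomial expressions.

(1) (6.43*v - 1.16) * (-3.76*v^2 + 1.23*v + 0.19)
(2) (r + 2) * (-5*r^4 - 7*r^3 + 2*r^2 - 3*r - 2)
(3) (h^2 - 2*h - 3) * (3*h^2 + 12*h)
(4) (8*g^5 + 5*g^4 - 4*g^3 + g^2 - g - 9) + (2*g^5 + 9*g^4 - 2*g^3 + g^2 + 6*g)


(1) = -24.1768*v^3 + 12.2705*v^2 - 0.2051*v - 0.2204
(2) = -5*r^5 - 17*r^4 - 12*r^3 + r^2 - 8*r - 4
(3) = 3*h^4 + 6*h^3 - 33*h^2 - 36*h
(4) = 10*g^5 + 14*g^4 - 6*g^3 + 2*g^2 + 5*g - 9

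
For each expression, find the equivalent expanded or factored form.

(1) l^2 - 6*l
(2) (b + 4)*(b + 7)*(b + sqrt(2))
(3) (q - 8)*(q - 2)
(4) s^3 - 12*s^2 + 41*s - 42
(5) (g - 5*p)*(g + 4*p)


(1) = l*(l - 6)
(2) = b^3 + sqrt(2)*b^2 + 11*b^2 + 11*sqrt(2)*b + 28*b + 28*sqrt(2)
(3) = q^2 - 10*q + 16
(4) = (s - 7)*(s - 3)*(s - 2)
(5) = g^2 - g*p - 20*p^2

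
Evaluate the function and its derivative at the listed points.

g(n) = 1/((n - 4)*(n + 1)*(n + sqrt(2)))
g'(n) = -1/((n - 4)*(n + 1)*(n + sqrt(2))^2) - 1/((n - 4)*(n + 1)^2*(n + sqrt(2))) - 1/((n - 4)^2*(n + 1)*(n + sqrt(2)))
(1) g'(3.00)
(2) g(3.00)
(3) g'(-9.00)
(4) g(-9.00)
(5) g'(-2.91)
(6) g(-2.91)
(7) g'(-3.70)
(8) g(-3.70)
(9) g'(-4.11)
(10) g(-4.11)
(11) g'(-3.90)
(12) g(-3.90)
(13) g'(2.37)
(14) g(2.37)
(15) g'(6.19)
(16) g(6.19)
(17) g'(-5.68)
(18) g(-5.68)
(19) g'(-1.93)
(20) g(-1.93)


(1) = -0.03
(2) = -0.06
(3) = -0.00
(4) = -0.00
(5) = -0.07
(6) = -0.05
(7) = -0.02
(8) = -0.02
(9) = -0.01
(10) = -0.01
(11) = -0.02
(12) = -0.02
(13) = -0.00
(14) = -0.05
(15) = -0.01
(16) = 0.01
(17) = -0.00
(18) = -0.01
(19) = -1.12
(20) = -0.35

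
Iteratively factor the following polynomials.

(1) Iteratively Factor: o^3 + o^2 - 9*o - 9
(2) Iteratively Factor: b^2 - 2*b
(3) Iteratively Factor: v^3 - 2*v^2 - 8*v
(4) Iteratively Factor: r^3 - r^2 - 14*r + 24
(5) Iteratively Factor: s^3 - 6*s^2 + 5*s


(1) = (o - 3)*(o^2 + 4*o + 3) = (o - 3)*(o + 3)*(o + 1)
(2) = (b - 2)*(b)
(3) = (v - 4)*(v^2 + 2*v) = (v - 4)*(v + 2)*(v)
(4) = (r - 3)*(r^2 + 2*r - 8) = (r - 3)*(r - 2)*(r + 4)
(5) = (s - 5)*(s^2 - s) = (s - 5)*(s - 1)*(s)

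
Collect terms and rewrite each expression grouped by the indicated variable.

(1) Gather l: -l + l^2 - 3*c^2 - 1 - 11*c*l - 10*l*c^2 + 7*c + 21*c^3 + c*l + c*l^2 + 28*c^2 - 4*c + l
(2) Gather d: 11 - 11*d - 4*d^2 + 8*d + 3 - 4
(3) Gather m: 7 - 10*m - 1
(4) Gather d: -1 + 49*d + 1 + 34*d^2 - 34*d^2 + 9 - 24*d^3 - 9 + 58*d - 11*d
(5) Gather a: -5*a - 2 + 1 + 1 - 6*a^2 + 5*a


(1) = 21*c^3 + 25*c^2 + 3*c + l^2*(c + 1) + l*(-10*c^2 - 10*c) - 1
(2) = -4*d^2 - 3*d + 10
(3) = 6 - 10*m
(4) = -24*d^3 + 96*d
(5) = -6*a^2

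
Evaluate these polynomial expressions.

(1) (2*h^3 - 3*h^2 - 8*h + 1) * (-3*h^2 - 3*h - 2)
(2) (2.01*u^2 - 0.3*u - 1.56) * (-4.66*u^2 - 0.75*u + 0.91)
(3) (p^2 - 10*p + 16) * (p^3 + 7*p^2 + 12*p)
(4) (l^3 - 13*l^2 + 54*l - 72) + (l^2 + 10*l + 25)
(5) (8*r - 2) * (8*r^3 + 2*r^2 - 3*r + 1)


(1) = -6*h^5 + 3*h^4 + 29*h^3 + 27*h^2 + 13*h - 2
(2) = -9.3666*u^4 - 0.1095*u^3 + 9.3237*u^2 + 0.897*u - 1.4196
(3) = p^5 - 3*p^4 - 42*p^3 - 8*p^2 + 192*p
(4) = l^3 - 12*l^2 + 64*l - 47
(5) = 64*r^4 - 28*r^2 + 14*r - 2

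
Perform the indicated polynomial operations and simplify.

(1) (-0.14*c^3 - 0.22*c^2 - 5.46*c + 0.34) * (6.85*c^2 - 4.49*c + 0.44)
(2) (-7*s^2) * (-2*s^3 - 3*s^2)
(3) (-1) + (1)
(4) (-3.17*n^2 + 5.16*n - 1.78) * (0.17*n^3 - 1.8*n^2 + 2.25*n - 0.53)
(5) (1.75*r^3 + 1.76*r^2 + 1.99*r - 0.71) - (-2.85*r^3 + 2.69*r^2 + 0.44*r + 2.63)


(1) = -0.959*c^5 - 0.8784*c^4 - 36.4748*c^3 + 26.7476*c^2 - 3.929*c + 0.1496
(2) = 14*s^5 + 21*s^4
(3) = 0
(4) = -0.5389*n^5 + 6.5832*n^4 - 16.7231*n^3 + 16.4941*n^2 - 6.7398*n + 0.9434
(5) = 4.6*r^3 - 0.93*r^2 + 1.55*r - 3.34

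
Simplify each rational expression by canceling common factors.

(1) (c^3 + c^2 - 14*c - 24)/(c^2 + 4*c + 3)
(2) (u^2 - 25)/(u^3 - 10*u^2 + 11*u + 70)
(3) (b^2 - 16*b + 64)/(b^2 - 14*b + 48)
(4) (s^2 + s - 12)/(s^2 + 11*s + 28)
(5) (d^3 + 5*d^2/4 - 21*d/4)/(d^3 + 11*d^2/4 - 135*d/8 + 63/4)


(1) = (c^2 - 2*c - 8)/(c + 1)
(2) = (u + 5)/(u^2 - 5*u - 14)
(3) = (b - 8)/(b - 6)
(4) = (s - 3)/(s + 7)
(5) = (2*d^2 + 6*d)/(2*d^2 + 9*d - 18)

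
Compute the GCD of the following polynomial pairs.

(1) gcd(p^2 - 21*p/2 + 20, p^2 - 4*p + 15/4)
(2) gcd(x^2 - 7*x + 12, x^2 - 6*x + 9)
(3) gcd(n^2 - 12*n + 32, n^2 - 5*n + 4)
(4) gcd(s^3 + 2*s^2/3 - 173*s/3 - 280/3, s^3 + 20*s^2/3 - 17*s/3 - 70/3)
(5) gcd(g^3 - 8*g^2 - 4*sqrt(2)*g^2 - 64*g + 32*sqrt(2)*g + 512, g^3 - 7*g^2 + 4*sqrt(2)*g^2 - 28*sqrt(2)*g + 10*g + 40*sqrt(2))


(1) = gcd((p - 8)*(p - 5/2), (p - 5/2)*(p - 3/2)) = p - 5/2
(2) = x - 3
(3) = gcd((n - 8)*(n - 4), (n - 4)*(n - 1)) = n - 4
(4) = s^2 + 26*s/3 + 35/3
(5) = gcd((g - 8)*(g - 8*sqrt(2))*(g + 4*sqrt(2)), (g - 5)*(g - 2)*(g + 4*sqrt(2))) = g + 4*sqrt(2)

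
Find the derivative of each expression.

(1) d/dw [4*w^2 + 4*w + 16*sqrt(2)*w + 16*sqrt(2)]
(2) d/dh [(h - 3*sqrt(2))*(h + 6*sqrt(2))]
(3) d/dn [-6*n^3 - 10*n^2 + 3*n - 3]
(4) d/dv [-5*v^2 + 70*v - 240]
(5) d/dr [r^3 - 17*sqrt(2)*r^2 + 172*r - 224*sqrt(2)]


(1) = 8*w + 4 + 16*sqrt(2)
(2) = 2*h + 3*sqrt(2)
(3) = -18*n^2 - 20*n + 3
(4) = 70 - 10*v
(5) = 3*r^2 - 34*sqrt(2)*r + 172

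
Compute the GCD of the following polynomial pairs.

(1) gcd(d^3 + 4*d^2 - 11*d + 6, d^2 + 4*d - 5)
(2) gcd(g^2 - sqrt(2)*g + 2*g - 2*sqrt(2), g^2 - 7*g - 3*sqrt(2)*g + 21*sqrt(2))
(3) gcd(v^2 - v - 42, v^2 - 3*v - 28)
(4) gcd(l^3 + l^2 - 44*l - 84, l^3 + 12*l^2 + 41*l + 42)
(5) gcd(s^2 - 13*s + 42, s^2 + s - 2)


(1) = d - 1
(2) = gcd((g + 2)*(g - sqrt(2)), (g - 7)*(g - 3*sqrt(2))) = 1
(3) = v - 7
(4) = l + 2
(5) = 1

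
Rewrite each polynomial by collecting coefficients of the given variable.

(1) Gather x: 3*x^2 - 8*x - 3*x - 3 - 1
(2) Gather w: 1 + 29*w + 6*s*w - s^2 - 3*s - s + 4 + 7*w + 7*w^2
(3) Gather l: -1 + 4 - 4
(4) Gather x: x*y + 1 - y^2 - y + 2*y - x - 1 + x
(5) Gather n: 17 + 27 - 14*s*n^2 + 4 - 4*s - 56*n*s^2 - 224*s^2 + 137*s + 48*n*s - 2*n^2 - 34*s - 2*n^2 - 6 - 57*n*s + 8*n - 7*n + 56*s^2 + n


(1) = 3*x^2 - 11*x - 4
(2) = -s^2 - 4*s + 7*w^2 + w*(6*s + 36) + 5
(3) = -1
(4) = x*y - y^2 + y
(5) = n^2*(-14*s - 4) + n*(-56*s^2 - 9*s + 2) - 168*s^2 + 99*s + 42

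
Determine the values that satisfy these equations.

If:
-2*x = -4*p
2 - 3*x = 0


Then:
p = 1/3
x = 2/3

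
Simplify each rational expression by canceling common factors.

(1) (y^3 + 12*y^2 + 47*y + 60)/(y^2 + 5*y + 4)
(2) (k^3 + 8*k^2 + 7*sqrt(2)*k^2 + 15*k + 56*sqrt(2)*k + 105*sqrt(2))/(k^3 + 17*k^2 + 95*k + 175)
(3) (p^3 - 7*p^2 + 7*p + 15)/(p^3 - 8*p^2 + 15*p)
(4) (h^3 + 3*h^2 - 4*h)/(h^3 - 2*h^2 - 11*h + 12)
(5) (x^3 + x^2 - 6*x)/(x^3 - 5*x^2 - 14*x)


(1) = (y^2 + 8*y + 15)/(y + 1)
(2) = (k^2 + k*(3 + 7*sqrt(2)) + 21*sqrt(2))/(k^2 + 12*k + 35)
(3) = (p + 1)/p
(4) = (h^2 + 4*h)/(h^2 - h - 12)
(5) = (x^2 + x - 6)/(x^2 - 5*x - 14)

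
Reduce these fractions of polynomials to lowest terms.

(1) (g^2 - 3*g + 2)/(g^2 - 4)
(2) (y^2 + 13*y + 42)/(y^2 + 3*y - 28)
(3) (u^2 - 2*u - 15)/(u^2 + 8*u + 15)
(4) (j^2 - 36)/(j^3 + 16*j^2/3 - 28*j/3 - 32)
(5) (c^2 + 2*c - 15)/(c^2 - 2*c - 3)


(1) = (g - 1)/(g + 2)
(2) = (y + 6)/(y - 4)
(3) = (u - 5)/(u + 5)
(4) = (3*j - 18)/(3*j^2 - 2*j - 16)
(5) = (c + 5)/(c + 1)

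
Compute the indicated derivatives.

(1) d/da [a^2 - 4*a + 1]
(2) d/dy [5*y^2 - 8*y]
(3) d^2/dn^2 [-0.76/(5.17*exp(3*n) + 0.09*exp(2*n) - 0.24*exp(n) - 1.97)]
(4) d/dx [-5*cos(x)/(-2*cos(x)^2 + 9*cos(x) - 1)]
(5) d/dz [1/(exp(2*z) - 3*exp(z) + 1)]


(1) = 2*a - 4
(2) = 10*y - 8
(3) = (-0.76*(15.51*exp(2*n) + 0.18*exp(n) - 0.24)*(31.02*exp(2*n) + 0.36*exp(n) - 0.48)*exp(n) + (35.3628*exp(2*n) + 0.2736*exp(n) - 0.1824)*(5.17*exp(3*n) + 0.09*exp(2*n) - 0.24*exp(n) - 1.97))*exp(n)/(5.17*exp(3*n) + 0.09*exp(2*n) - 0.24*exp(n) - 1.97)^3
(4) = 5*sin(x)*cos(2*x)/(9*cos(x) - cos(2*x) - 2)^2
(5) = (3 - 2*exp(z))*exp(z)/(exp(2*z) - 3*exp(z) + 1)^2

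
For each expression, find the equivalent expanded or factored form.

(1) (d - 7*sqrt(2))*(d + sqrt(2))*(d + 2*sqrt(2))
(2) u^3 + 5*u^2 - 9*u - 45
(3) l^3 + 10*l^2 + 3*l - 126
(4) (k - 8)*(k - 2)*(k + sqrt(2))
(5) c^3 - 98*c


(1) = d^3 - 4*sqrt(2)*d^2 - 38*d - 28*sqrt(2)
(2) = (u - 3)*(u + 3)*(u + 5)
(3) = (l - 3)*(l + 6)*(l + 7)
(4) = k^3 - 10*k^2 + sqrt(2)*k^2 - 10*sqrt(2)*k + 16*k + 16*sqrt(2)
(5) = c*(c - 7*sqrt(2))*(c + 7*sqrt(2))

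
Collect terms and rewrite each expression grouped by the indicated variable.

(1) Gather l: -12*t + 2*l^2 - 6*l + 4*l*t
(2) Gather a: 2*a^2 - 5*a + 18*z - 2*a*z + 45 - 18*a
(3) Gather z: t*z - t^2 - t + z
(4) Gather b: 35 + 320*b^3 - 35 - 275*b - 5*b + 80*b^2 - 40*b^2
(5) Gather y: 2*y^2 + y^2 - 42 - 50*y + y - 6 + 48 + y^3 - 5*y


(1) = 2*l^2 + l*(4*t - 6) - 12*t
(2) = 2*a^2 + a*(-2*z - 23) + 18*z + 45
(3) = -t^2 - t + z*(t + 1)
(4) = 320*b^3 + 40*b^2 - 280*b
(5) = y^3 + 3*y^2 - 54*y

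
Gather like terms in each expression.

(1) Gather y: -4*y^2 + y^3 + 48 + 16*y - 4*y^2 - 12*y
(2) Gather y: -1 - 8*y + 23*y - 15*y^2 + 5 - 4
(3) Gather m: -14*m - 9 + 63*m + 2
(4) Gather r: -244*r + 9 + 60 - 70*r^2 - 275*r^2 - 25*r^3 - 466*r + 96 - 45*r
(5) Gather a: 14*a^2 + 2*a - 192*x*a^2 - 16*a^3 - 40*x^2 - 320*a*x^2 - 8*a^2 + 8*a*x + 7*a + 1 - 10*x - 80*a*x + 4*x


(1) = y^3 - 8*y^2 + 4*y + 48
(2) = -15*y^2 + 15*y
(3) = 49*m - 7
(4) = -25*r^3 - 345*r^2 - 755*r + 165
(5) = -16*a^3 + a^2*(6 - 192*x) + a*(-320*x^2 - 72*x + 9) - 40*x^2 - 6*x + 1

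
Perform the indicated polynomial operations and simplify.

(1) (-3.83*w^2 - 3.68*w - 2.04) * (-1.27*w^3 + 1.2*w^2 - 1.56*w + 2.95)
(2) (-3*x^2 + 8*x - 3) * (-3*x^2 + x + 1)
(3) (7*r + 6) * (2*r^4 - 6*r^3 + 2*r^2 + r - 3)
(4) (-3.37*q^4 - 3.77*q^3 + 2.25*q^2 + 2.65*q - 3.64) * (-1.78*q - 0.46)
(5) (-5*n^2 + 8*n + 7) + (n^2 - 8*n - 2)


(1) = 4.8641*w^5 + 0.0776*w^4 + 4.1496*w^3 - 8.0057*w^2 - 7.6736*w - 6.018
(2) = 9*x^4 - 27*x^3 + 14*x^2 + 5*x - 3
(3) = 14*r^5 - 30*r^4 - 22*r^3 + 19*r^2 - 15*r - 18
(4) = 5.9986*q^5 + 8.2608*q^4 - 2.2708*q^3 - 5.752*q^2 + 5.2602*q + 1.6744
(5) = 5 - 4*n^2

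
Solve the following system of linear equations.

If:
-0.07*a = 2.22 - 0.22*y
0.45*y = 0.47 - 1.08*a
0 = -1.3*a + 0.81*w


Then:
a = -3.33
w = -5.34
y = 9.03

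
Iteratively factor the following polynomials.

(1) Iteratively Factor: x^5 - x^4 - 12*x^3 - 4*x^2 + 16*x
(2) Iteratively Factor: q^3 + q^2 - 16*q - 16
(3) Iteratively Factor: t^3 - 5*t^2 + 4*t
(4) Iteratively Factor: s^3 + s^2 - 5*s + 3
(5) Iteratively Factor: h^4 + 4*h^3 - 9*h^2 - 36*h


(1) = (x + 2)*(x^4 - 3*x^3 - 6*x^2 + 8*x) = (x - 4)*(x + 2)*(x^3 + x^2 - 2*x) = (x - 4)*(x + 2)^2*(x^2 - x) = x*(x - 4)*(x + 2)^2*(x - 1)
(2) = (q - 4)*(q^2 + 5*q + 4) = (q - 4)*(q + 4)*(q + 1)
(3) = (t - 1)*(t^2 - 4*t) = (t - 4)*(t - 1)*(t)
(4) = (s - 1)*(s^2 + 2*s - 3) = (s - 1)*(s + 3)*(s - 1)
(5) = (h)*(h^3 + 4*h^2 - 9*h - 36) = h*(h - 3)*(h^2 + 7*h + 12) = h*(h - 3)*(h + 4)*(h + 3)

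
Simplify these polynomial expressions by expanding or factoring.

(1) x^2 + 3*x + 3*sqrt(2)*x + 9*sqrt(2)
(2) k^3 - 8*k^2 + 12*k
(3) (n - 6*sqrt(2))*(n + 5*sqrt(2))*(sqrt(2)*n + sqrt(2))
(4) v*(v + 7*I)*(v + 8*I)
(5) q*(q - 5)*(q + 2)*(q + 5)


(1) = (x + 3)*(x + 3*sqrt(2))
(2) = k*(k - 6)*(k - 2)
(3) = sqrt(2)*n^3 - 2*n^2 + sqrt(2)*n^2 - 60*sqrt(2)*n - 2*n - 60*sqrt(2)
(4) = v^3 + 15*I*v^2 - 56*v
(5) = q^4 + 2*q^3 - 25*q^2 - 50*q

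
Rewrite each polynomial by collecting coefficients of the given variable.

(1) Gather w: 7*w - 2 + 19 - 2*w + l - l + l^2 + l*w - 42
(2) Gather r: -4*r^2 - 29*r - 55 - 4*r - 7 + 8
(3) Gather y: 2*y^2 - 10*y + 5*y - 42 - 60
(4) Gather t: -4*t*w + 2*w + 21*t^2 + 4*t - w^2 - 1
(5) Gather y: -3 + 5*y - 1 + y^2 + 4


(1) = l^2 + w*(l + 5) - 25
(2) = -4*r^2 - 33*r - 54
(3) = 2*y^2 - 5*y - 102
(4) = 21*t^2 + t*(4 - 4*w) - w^2 + 2*w - 1
(5) = y^2 + 5*y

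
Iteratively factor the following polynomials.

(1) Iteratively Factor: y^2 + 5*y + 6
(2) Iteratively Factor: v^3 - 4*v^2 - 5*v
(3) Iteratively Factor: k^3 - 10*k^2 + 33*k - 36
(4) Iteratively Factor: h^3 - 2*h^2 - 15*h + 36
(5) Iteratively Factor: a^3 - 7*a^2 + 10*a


(1) = (y + 3)*(y + 2)
(2) = (v)*(v^2 - 4*v - 5) = v*(v + 1)*(v - 5)
(3) = (k - 4)*(k^2 - 6*k + 9) = (k - 4)*(k - 3)*(k - 3)
(4) = (h - 3)*(h^2 + h - 12) = (h - 3)^2*(h + 4)
(5) = (a)*(a^2 - 7*a + 10) = a*(a - 2)*(a - 5)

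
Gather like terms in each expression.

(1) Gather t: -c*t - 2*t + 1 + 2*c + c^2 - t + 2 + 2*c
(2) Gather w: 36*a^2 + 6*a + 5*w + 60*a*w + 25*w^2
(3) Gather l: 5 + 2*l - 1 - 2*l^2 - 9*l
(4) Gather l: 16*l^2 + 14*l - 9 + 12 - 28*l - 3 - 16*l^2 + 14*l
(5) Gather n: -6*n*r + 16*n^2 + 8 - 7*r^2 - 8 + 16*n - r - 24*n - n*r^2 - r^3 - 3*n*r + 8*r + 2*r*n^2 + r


(1) = c^2 + 4*c + t*(-c - 3) + 3
(2) = 36*a^2 + 6*a + 25*w^2 + w*(60*a + 5)
(3) = -2*l^2 - 7*l + 4
(4) = 0
(5) = n^2*(2*r + 16) + n*(-r^2 - 9*r - 8) - r^3 - 7*r^2 + 8*r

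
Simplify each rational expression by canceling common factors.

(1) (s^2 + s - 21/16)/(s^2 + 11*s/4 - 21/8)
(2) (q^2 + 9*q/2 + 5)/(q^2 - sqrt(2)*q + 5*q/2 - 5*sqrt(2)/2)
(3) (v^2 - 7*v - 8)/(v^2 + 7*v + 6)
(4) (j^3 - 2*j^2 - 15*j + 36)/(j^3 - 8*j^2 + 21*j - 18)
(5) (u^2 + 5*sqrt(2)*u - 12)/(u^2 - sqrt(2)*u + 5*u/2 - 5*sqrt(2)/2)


(1) = (4*s + 7)/(4*s + 14)
(2) = (4*q + 8)/(4*q - 4*sqrt(2))
(3) = (v - 8)/(v + 6)
(4) = (j + 4)/(j - 2)
(5) = (2*u + 12*sqrt(2))/(2*u + 5)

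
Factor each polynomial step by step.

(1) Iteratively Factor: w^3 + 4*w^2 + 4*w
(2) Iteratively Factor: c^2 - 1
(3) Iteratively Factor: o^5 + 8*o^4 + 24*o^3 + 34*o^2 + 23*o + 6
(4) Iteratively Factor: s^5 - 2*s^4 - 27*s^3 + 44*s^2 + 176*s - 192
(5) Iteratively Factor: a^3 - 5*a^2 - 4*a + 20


(1) = (w + 2)*(w^2 + 2*w) = (w + 2)^2*(w)
(2) = (c - 1)*(c + 1)
(3) = (o + 1)*(o^4 + 7*o^3 + 17*o^2 + 17*o + 6) = (o + 1)^2*(o^3 + 6*o^2 + 11*o + 6) = (o + 1)^2*(o + 3)*(o^2 + 3*o + 2) = (o + 1)^2*(o + 2)*(o + 3)*(o + 1)
(4) = (s + 4)*(s^4 - 6*s^3 - 3*s^2 + 56*s - 48) = (s + 3)*(s + 4)*(s^3 - 9*s^2 + 24*s - 16) = (s - 4)*(s + 3)*(s + 4)*(s^2 - 5*s + 4) = (s - 4)^2*(s + 3)*(s + 4)*(s - 1)
(5) = (a + 2)*(a^2 - 7*a + 10) = (a - 2)*(a + 2)*(a - 5)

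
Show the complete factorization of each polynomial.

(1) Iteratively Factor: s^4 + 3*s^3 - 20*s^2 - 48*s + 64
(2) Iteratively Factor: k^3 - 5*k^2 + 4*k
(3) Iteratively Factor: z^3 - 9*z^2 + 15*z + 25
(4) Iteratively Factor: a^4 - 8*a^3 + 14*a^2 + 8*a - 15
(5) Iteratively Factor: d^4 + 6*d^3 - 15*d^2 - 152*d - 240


(1) = (s + 4)*(s^3 - s^2 - 16*s + 16) = (s + 4)^2*(s^2 - 5*s + 4) = (s - 4)*(s + 4)^2*(s - 1)
(2) = (k - 4)*(k^2 - k) = k*(k - 4)*(k - 1)
(3) = (z - 5)*(z^2 - 4*z - 5) = (z - 5)*(z + 1)*(z - 5)
(4) = (a + 1)*(a^3 - 9*a^2 + 23*a - 15) = (a - 1)*(a + 1)*(a^2 - 8*a + 15) = (a - 5)*(a - 1)*(a + 1)*(a - 3)
(5) = (d + 4)*(d^3 + 2*d^2 - 23*d - 60) = (d + 3)*(d + 4)*(d^2 - d - 20) = (d - 5)*(d + 3)*(d + 4)*(d + 4)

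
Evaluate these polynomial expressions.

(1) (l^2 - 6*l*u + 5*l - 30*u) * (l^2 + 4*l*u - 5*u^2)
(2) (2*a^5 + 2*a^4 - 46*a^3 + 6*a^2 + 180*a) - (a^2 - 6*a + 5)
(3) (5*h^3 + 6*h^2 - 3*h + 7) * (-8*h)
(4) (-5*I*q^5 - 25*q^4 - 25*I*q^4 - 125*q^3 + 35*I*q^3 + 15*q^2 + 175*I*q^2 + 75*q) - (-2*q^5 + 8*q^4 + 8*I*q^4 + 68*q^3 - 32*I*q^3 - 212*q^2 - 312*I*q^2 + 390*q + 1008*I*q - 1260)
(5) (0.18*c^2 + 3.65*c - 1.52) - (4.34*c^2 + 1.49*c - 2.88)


(1) = l^4 - 2*l^3*u + 5*l^3 - 29*l^2*u^2 - 10*l^2*u + 30*l*u^3 - 145*l*u^2 + 150*u^3
(2) = 2*a^5 + 2*a^4 - 46*a^3 + 5*a^2 + 186*a - 5
(3) = -40*h^4 - 48*h^3 + 24*h^2 - 56*h
(4) = 2*q^5 - 5*I*q^5 - 33*q^4 - 33*I*q^4 - 193*q^3 + 67*I*q^3 + 227*q^2 + 487*I*q^2 - 315*q - 1008*I*q + 1260
(5) = -4.16*c^2 + 2.16*c + 1.36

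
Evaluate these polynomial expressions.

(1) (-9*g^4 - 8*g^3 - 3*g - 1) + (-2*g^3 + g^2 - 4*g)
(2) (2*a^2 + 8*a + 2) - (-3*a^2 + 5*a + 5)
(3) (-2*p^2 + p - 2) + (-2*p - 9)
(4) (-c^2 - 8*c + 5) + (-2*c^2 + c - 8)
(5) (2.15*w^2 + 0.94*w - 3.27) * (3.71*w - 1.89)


(1) = -9*g^4 - 10*g^3 + g^2 - 7*g - 1
(2) = 5*a^2 + 3*a - 3
(3) = -2*p^2 - p - 11
(4) = -3*c^2 - 7*c - 3
(5) = 7.9765*w^3 - 0.5761*w^2 - 13.9083*w + 6.1803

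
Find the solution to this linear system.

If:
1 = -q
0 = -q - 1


Then:
q = -1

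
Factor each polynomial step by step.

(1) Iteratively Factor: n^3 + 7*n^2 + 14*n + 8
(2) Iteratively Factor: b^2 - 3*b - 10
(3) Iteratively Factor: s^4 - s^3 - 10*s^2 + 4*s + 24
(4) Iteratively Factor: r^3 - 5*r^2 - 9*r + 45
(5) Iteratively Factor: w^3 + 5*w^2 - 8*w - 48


(1) = (n + 1)*(n^2 + 6*n + 8) = (n + 1)*(n + 2)*(n + 4)
(2) = (b + 2)*(b - 5)
(3) = (s - 2)*(s^3 + s^2 - 8*s - 12) = (s - 2)*(s + 2)*(s^2 - s - 6) = (s - 2)*(s + 2)^2*(s - 3)
(4) = (r - 3)*(r^2 - 2*r - 15) = (r - 5)*(r - 3)*(r + 3)
(5) = (w + 4)*(w^2 + w - 12) = (w + 4)^2*(w - 3)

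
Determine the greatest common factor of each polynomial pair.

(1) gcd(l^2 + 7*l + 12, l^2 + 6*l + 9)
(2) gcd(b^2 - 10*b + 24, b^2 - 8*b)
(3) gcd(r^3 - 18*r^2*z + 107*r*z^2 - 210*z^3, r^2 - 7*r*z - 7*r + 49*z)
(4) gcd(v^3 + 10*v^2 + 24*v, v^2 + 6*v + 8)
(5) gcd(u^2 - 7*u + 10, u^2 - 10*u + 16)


(1) = gcd((l + 3)*(l + 4), (l + 3)^2) = l + 3
(2) = gcd((b - 6)*(b - 4), b*(b - 8)) = 1
(3) = gcd((r - 7*z)*(r - 6*z)*(r - 5*z), (r - 7)*(r - 7*z)) = -r + 7*z
(4) = v + 4
(5) = gcd((u - 5)*(u - 2), (u - 8)*(u - 2)) = u - 2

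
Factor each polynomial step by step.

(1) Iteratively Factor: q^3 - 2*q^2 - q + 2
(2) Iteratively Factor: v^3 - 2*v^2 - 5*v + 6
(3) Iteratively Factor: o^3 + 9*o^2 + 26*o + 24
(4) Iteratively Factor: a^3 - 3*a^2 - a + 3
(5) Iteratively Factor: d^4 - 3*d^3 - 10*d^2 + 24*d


(1) = (q - 1)*(q^2 - q - 2) = (q - 1)*(q + 1)*(q - 2)
(2) = (v - 3)*(v^2 + v - 2) = (v - 3)*(v + 2)*(v - 1)
(3) = (o + 2)*(o^2 + 7*o + 12) = (o + 2)*(o + 4)*(o + 3)
(4) = (a + 1)*(a^2 - 4*a + 3) = (a - 3)*(a + 1)*(a - 1)
(5) = (d - 2)*(d^3 - d^2 - 12*d) = d*(d - 2)*(d^2 - d - 12) = d*(d - 4)*(d - 2)*(d + 3)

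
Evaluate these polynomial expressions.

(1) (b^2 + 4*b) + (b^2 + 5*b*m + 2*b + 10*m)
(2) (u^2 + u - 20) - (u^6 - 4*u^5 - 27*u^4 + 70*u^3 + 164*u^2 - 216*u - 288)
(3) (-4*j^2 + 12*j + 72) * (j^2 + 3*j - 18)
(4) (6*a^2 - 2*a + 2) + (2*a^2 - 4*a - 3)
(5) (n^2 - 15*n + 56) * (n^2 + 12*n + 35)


(1) = 2*b^2 + 5*b*m + 6*b + 10*m
(2) = -u^6 + 4*u^5 + 27*u^4 - 70*u^3 - 163*u^2 + 217*u + 268
(3) = -4*j^4 + 180*j^2 - 1296
(4) = 8*a^2 - 6*a - 1
(5) = n^4 - 3*n^3 - 89*n^2 + 147*n + 1960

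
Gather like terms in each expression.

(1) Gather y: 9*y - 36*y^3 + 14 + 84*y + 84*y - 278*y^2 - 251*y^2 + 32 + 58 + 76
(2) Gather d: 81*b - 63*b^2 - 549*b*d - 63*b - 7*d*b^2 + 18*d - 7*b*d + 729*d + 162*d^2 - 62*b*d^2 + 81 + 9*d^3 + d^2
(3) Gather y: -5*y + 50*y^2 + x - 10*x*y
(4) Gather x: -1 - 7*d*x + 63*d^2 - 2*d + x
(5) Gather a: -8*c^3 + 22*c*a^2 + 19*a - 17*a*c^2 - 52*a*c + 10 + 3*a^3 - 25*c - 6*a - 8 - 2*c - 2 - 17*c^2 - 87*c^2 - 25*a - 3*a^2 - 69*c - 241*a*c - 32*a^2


(1) = -36*y^3 - 529*y^2 + 177*y + 180
(2) = -63*b^2 + 18*b + 9*d^3 + d^2*(163 - 62*b) + d*(-7*b^2 - 556*b + 747) + 81
(3) = x + 50*y^2 + y*(-10*x - 5)
(4) = 63*d^2 - 2*d + x*(1 - 7*d) - 1
(5) = 3*a^3 + a^2*(22*c - 35) + a*(-17*c^2 - 293*c - 12) - 8*c^3 - 104*c^2 - 96*c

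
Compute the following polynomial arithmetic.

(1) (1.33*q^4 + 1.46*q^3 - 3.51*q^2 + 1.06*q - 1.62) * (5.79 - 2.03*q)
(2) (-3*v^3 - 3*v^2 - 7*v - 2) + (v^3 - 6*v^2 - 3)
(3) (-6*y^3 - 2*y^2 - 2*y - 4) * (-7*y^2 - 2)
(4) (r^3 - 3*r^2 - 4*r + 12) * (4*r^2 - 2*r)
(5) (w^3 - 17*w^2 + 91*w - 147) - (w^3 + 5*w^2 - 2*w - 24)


(1) = -2.6999*q^5 + 4.7369*q^4 + 15.5787*q^3 - 22.4747*q^2 + 9.426*q - 9.3798
(2) = -2*v^3 - 9*v^2 - 7*v - 5
(3) = 42*y^5 + 14*y^4 + 26*y^3 + 32*y^2 + 4*y + 8
(4) = 4*r^5 - 14*r^4 - 10*r^3 + 56*r^2 - 24*r
(5) = -22*w^2 + 93*w - 123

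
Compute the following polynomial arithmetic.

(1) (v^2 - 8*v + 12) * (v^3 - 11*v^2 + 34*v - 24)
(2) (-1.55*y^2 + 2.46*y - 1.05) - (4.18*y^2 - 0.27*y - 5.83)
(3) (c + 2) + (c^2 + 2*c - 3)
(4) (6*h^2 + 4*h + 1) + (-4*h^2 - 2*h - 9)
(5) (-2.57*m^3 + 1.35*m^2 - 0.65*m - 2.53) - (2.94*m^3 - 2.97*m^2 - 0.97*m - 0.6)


(1) = v^5 - 19*v^4 + 134*v^3 - 428*v^2 + 600*v - 288
(2) = -5.73*y^2 + 2.73*y + 4.78
(3) = c^2 + 3*c - 1
(4) = 2*h^2 + 2*h - 8
(5) = -5.51*m^3 + 4.32*m^2 + 0.32*m - 1.93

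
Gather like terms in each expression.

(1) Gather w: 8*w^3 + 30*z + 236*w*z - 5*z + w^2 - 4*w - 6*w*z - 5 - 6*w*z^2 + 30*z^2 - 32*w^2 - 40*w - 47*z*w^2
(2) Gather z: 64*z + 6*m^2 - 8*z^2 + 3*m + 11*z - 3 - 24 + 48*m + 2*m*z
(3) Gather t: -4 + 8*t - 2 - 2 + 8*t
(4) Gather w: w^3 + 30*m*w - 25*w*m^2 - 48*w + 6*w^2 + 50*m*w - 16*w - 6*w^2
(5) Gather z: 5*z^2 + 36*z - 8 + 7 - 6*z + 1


(1) = 8*w^3 + w^2*(-47*z - 31) + w*(-6*z^2 + 230*z - 44) + 30*z^2 + 25*z - 5
(2) = 6*m^2 + 51*m - 8*z^2 + z*(2*m + 75) - 27
(3) = 16*t - 8
(4) = w^3 + w*(-25*m^2 + 80*m - 64)
(5) = 5*z^2 + 30*z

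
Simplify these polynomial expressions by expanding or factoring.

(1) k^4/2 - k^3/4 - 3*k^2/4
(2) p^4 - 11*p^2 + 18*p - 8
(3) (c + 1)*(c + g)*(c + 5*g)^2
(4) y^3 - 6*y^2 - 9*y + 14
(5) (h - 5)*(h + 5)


(1) = k^2*(k/2 + 1/2)*(k - 3/2)
(2) = (p - 2)*(p - 1)^2*(p + 4)
(3) = c^4 + 11*c^3*g + c^3 + 35*c^2*g^2 + 11*c^2*g + 25*c*g^3 + 35*c*g^2 + 25*g^3
(4) = (y - 7)*(y - 1)*(y + 2)
(5) = h^2 - 25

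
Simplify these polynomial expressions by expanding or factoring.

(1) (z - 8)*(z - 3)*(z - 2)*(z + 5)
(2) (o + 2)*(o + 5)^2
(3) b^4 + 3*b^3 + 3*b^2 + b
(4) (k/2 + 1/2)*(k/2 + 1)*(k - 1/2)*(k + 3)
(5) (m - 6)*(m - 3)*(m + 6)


(1) = z^4 - 8*z^3 - 19*z^2 + 182*z - 240
(2) = o^3 + 12*o^2 + 45*o + 50
(3) = b*(b + 1)^3
(4) = k^4/4 + 11*k^3/8 + 2*k^2 + k/8 - 3/4
(5) = m^3 - 3*m^2 - 36*m + 108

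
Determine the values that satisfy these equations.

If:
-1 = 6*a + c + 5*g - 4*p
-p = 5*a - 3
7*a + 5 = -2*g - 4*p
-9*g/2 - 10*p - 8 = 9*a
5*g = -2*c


Then:
No Solution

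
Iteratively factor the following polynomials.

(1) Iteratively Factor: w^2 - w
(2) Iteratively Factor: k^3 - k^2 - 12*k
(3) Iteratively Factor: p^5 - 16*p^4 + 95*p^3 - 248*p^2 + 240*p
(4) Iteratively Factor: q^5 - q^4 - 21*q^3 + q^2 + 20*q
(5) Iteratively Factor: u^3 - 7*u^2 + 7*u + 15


(1) = (w - 1)*(w)
(2) = (k)*(k^2 - k - 12) = k*(k - 4)*(k + 3)
(3) = (p - 5)*(p^4 - 11*p^3 + 40*p^2 - 48*p) = (p - 5)*(p - 4)*(p^3 - 7*p^2 + 12*p) = (p - 5)*(p - 4)^2*(p^2 - 3*p) = (p - 5)*(p - 4)^2*(p - 3)*(p)
(4) = (q - 1)*(q^4 - 21*q^2 - 20*q) = q*(q - 1)*(q^3 - 21*q - 20) = q*(q - 1)*(q + 4)*(q^2 - 4*q - 5) = q*(q - 5)*(q - 1)*(q + 4)*(q + 1)
(5) = (u + 1)*(u^2 - 8*u + 15) = (u - 5)*(u + 1)*(u - 3)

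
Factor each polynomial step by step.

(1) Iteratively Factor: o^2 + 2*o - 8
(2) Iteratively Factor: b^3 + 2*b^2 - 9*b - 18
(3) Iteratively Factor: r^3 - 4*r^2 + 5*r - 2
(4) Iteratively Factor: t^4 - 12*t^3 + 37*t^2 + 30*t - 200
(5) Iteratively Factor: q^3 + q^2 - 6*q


(1) = (o - 2)*(o + 4)
(2) = (b + 2)*(b^2 - 9) = (b - 3)*(b + 2)*(b + 3)
(3) = (r - 1)*(r^2 - 3*r + 2) = (r - 1)^2*(r - 2)
(4) = (t + 2)*(t^3 - 14*t^2 + 65*t - 100) = (t - 5)*(t + 2)*(t^2 - 9*t + 20) = (t - 5)*(t - 4)*(t + 2)*(t - 5)
(5) = (q - 2)*(q^2 + 3*q) = (q - 2)*(q + 3)*(q)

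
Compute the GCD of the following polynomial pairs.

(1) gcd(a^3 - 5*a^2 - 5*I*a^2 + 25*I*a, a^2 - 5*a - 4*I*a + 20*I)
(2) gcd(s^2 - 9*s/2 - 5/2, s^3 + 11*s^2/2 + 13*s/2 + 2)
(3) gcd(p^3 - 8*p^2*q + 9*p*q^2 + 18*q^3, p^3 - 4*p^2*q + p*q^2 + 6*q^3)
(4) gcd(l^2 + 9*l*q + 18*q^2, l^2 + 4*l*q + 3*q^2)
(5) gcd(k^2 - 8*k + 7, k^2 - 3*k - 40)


(1) = a - 5
(2) = gcd((s - 5)*(s + 1/2), (s + 1/2)*(s + 1)*(s + 4)) = s + 1/2
(3) = p^2 - 2*p*q - 3*q^2
(4) = l + 3*q
(5) = 1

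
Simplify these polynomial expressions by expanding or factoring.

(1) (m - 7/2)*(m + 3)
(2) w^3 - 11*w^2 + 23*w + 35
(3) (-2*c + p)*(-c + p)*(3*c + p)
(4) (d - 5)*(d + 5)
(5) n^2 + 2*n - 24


(1) = m^2 - m/2 - 21/2
(2) = (w - 7)*(w - 5)*(w + 1)
(3) = 6*c^3 - 7*c^2*p + p^3
(4) = d^2 - 25
(5) = (n - 4)*(n + 6)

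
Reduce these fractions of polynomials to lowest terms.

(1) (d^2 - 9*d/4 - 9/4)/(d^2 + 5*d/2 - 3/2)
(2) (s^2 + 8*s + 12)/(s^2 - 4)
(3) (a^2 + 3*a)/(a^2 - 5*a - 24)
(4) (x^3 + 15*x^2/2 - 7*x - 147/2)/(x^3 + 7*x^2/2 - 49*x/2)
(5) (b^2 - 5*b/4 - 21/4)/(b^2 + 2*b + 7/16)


(1) = (4*d^2 - 9*d - 9)/(4*d^2 + 10*d - 6)
(2) = (s + 6)/(s - 2)
(3) = a/(a - 8)
(4) = (2*x^2 + x - 21)/(2*x^2 - 7*x)
(5) = (4*b - 12)/(4*b + 1)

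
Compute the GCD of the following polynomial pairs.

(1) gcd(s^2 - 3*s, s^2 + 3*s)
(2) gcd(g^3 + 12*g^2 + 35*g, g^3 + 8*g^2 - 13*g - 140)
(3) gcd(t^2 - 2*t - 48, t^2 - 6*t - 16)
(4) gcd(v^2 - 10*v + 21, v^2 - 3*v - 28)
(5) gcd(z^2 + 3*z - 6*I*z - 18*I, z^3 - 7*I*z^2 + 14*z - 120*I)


(1) = gcd(s*(s - 3), s*(s + 3)) = s
(2) = gcd(g*(g + 5)*(g + 7), (g - 4)*(g + 5)*(g + 7)) = g^2 + 12*g + 35
(3) = t - 8
(4) = gcd((v - 7)*(v - 3), (v - 7)*(v + 4)) = v - 7
(5) = gcd((z + 3)*(z - 6*I), (z - 6*I)*(z - 5*I)*(z + 4*I)) = z - 6*I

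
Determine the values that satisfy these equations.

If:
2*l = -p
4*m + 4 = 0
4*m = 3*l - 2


Then:
l = -2/3
m = -1
p = 4/3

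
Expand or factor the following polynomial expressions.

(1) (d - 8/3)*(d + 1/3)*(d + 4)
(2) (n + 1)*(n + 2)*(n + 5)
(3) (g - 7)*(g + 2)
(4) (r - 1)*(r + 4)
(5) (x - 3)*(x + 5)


(1) = d^3 + 5*d^2/3 - 92*d/9 - 32/9
(2) = n^3 + 8*n^2 + 17*n + 10
(3) = g^2 - 5*g - 14
(4) = r^2 + 3*r - 4
(5) = x^2 + 2*x - 15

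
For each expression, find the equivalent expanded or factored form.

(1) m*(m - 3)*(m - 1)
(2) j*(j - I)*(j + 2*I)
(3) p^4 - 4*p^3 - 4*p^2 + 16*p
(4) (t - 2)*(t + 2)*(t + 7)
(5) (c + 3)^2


(1) = m^3 - 4*m^2 + 3*m
(2) = j^3 + I*j^2 + 2*j
(3) = p*(p - 4)*(p - 2)*(p + 2)
(4) = t^3 + 7*t^2 - 4*t - 28
(5) = c^2 + 6*c + 9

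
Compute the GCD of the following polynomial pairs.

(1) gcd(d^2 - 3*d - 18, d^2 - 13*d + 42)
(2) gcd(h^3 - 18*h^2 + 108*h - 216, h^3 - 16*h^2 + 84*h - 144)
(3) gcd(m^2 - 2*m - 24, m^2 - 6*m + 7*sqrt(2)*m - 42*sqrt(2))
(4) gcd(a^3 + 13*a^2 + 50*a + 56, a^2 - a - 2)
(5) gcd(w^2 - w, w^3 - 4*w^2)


(1) = gcd((d - 6)*(d + 3), (d - 7)*(d - 6)) = d - 6
(2) = gcd((h - 6)^3, (h - 6)^2*(h - 4)) = h^2 - 12*h + 36
(3) = m - 6
(4) = 1
(5) = gcd(w*(w - 1), w^2*(w - 4)) = w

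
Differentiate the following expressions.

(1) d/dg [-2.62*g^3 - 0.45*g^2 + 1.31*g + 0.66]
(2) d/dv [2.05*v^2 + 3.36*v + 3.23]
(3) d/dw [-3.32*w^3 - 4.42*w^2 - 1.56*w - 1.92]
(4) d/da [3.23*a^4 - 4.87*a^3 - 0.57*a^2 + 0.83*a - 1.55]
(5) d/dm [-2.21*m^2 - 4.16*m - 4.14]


(1) = -7.86*g^2 - 0.9*g + 1.31
(2) = 4.1*v + 3.36
(3) = -9.96*w^2 - 8.84*w - 1.56
(4) = 12.92*a^3 - 14.61*a^2 - 1.14*a + 0.83
(5) = -4.42*m - 4.16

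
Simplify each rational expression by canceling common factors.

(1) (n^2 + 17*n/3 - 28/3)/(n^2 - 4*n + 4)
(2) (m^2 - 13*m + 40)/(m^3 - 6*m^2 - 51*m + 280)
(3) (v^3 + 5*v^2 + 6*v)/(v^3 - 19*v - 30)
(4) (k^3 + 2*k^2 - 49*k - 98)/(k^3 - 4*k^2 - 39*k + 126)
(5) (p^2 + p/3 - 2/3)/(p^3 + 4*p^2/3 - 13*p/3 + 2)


(1) = (3*n^2 + 17*n - 28)/(3*n^2 - 12*n + 12)
(2) = 1/(m + 7)
(3) = v/(v - 5)
(4) = (k^2 + 9*k + 14)/(k^2 + 3*k - 18)
(5) = (p + 1)/(p^2 + 2*p - 3)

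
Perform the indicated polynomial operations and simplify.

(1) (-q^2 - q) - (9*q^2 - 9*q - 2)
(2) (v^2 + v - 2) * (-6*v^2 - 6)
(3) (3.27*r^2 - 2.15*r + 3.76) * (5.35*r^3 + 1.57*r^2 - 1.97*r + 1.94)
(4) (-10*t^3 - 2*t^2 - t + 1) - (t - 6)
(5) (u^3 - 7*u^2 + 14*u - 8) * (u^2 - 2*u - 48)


(1) = -10*q^2 + 8*q + 2
(2) = -6*v^4 - 6*v^3 + 6*v^2 - 6*v + 12
(3) = 17.4945*r^5 - 6.3686*r^4 + 10.2986*r^3 + 16.4825*r^2 - 11.5782*r + 7.2944
(4) = -10*t^3 - 2*t^2 - 2*t + 7
(5) = u^5 - 9*u^4 - 20*u^3 + 300*u^2 - 656*u + 384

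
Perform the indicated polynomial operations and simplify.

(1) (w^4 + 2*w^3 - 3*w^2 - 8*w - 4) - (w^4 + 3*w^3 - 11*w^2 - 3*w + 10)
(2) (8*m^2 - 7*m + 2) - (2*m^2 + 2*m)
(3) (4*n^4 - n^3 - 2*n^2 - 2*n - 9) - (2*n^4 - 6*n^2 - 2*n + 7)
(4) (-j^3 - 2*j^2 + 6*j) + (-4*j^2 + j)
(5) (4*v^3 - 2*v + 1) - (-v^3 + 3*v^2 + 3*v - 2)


(1) = -w^3 + 8*w^2 - 5*w - 14
(2) = 6*m^2 - 9*m + 2
(3) = 2*n^4 - n^3 + 4*n^2 - 16
(4) = -j^3 - 6*j^2 + 7*j
(5) = 5*v^3 - 3*v^2 - 5*v + 3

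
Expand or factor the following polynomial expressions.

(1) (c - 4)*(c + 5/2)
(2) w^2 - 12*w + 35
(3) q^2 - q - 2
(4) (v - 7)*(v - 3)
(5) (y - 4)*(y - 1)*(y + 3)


(1) = c^2 - 3*c/2 - 10
(2) = (w - 7)*(w - 5)
(3) = (q - 2)*(q + 1)
(4) = v^2 - 10*v + 21
(5) = y^3 - 2*y^2 - 11*y + 12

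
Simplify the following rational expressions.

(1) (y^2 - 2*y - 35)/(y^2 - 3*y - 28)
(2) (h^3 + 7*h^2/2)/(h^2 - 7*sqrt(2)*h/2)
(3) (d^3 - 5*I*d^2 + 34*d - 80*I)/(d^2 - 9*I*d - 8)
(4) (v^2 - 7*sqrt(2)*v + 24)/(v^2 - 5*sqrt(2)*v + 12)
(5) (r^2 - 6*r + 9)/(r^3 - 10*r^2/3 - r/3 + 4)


(1) = (y + 5)/(y + 4)
(2) = (4*h^2 + 14*h)/(4*h - 14*sqrt(2))
(3) = (d^2 + 3*I*d + 10)/(d - I)
(4) = (v - 4*sqrt(2))/(v - 2*sqrt(2))
(5) = (3*r - 9)/(3*r^2 - r - 4)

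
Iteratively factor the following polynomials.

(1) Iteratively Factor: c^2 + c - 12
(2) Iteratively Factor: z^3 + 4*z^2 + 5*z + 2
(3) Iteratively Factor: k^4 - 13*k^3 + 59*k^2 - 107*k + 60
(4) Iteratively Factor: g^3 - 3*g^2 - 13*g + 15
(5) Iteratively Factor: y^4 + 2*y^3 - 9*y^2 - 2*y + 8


(1) = (c + 4)*(c - 3)
(2) = (z + 1)*(z^2 + 3*z + 2) = (z + 1)^2*(z + 2)
(3) = (k - 5)*(k^3 - 8*k^2 + 19*k - 12) = (k - 5)*(k - 1)*(k^2 - 7*k + 12) = (k - 5)*(k - 4)*(k - 1)*(k - 3)
(4) = (g + 3)*(g^2 - 6*g + 5) = (g - 5)*(g + 3)*(g - 1)
(5) = (y - 1)*(y^3 + 3*y^2 - 6*y - 8) = (y - 2)*(y - 1)*(y^2 + 5*y + 4) = (y - 2)*(y - 1)*(y + 4)*(y + 1)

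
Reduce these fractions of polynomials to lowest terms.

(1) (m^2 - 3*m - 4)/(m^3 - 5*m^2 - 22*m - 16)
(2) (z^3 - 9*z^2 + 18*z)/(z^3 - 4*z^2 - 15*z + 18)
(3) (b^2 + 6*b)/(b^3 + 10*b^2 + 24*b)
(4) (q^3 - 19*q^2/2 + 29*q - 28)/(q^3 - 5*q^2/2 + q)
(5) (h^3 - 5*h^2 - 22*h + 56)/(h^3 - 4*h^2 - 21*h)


(1) = (m - 4)/(m^2 - 6*m - 16)
(2) = (z^2 - 3*z)/(z^2 + 2*z - 3)
(3) = 1/(b + 4)
(4) = (2*q^2 - 15*q + 28)/(2*q^2 - q)
(5) = (h^2 + 2*h - 8)/(h^2 + 3*h)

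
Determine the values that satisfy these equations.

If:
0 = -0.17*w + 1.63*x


Then:
w = 9.58823529411765*x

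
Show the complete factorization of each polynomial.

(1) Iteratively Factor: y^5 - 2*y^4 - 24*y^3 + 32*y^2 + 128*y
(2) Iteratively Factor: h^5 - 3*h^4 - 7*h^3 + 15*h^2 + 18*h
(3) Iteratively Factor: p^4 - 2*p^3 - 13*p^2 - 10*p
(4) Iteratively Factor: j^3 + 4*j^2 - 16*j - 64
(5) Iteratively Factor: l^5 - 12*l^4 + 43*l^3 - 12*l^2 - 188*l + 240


(1) = (y + 2)*(y^4 - 4*y^3 - 16*y^2 + 64*y) = y*(y + 2)*(y^3 - 4*y^2 - 16*y + 64) = y*(y - 4)*(y + 2)*(y^2 - 16) = y*(y - 4)*(y + 2)*(y + 4)*(y - 4)
(2) = (h - 3)*(h^4 - 7*h^2 - 6*h) = (h - 3)*(h + 2)*(h^3 - 2*h^2 - 3*h) = (h - 3)^2*(h + 2)*(h^2 + h) = h*(h - 3)^2*(h + 2)*(h + 1)
(3) = (p - 5)*(p^3 + 3*p^2 + 2*p) = (p - 5)*(p + 1)*(p^2 + 2*p) = (p - 5)*(p + 1)*(p + 2)*(p)
(4) = (j + 4)*(j^2 - 16) = (j - 4)*(j + 4)*(j + 4)
(5) = (l - 5)*(l^4 - 7*l^3 + 8*l^2 + 28*l - 48) = (l - 5)*(l - 2)*(l^3 - 5*l^2 - 2*l + 24) = (l - 5)*(l - 3)*(l - 2)*(l^2 - 2*l - 8) = (l - 5)*(l - 4)*(l - 3)*(l - 2)*(l + 2)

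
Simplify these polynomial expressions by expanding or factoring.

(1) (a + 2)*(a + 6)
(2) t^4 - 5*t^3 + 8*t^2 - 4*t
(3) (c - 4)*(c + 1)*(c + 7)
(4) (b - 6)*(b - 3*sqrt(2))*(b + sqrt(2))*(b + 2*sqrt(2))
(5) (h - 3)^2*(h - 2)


(1) = a^2 + 8*a + 12
(2) = t*(t - 2)^2*(t - 1)
(3) = c^3 + 4*c^2 - 25*c - 28
(4) = b^4 - 6*b^3 - 14*b^2 - 12*sqrt(2)*b + 84*b + 72*sqrt(2)
(5) = h^3 - 8*h^2 + 21*h - 18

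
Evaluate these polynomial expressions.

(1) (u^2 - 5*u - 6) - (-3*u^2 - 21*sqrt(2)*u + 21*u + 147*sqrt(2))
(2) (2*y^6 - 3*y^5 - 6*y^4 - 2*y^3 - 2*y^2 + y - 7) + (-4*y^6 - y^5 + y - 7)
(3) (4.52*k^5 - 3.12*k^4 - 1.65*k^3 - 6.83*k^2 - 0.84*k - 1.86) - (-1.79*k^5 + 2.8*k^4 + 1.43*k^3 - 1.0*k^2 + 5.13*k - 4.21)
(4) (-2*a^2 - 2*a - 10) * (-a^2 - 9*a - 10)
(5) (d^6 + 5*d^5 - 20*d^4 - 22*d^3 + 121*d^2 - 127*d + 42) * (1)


(1) = 4*u^2 - 26*u + 21*sqrt(2)*u - 147*sqrt(2) - 6
(2) = -2*y^6 - 4*y^5 - 6*y^4 - 2*y^3 - 2*y^2 + 2*y - 14
(3) = 6.31*k^5 - 5.92*k^4 - 3.08*k^3 - 5.83*k^2 - 5.97*k + 2.35
(4) = 2*a^4 + 20*a^3 + 48*a^2 + 110*a + 100
(5) = d^6 + 5*d^5 - 20*d^4 - 22*d^3 + 121*d^2 - 127*d + 42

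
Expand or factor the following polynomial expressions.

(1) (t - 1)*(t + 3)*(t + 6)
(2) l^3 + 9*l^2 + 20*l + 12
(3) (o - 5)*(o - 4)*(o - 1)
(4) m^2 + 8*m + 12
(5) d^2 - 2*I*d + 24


(1) = t^3 + 8*t^2 + 9*t - 18
(2) = (l + 1)*(l + 2)*(l + 6)
(3) = o^3 - 10*o^2 + 29*o - 20
(4) = (m + 2)*(m + 6)
(5) = (d - 6*I)*(d + 4*I)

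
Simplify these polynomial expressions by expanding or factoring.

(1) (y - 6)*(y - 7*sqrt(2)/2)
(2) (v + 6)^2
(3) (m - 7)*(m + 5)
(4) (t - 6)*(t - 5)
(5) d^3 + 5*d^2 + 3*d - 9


(1) = y^2 - 6*y - 7*sqrt(2)*y/2 + 21*sqrt(2)
(2) = v^2 + 12*v + 36
(3) = m^2 - 2*m - 35
(4) = t^2 - 11*t + 30
(5) = (d - 1)*(d + 3)^2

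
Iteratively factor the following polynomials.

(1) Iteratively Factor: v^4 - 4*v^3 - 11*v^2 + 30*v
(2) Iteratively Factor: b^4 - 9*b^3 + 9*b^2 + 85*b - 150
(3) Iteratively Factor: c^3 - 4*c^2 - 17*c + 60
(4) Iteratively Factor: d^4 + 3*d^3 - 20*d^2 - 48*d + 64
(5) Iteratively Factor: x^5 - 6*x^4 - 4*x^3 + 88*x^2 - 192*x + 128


(1) = (v - 5)*(v^3 + v^2 - 6*v) = (v - 5)*(v - 2)*(v^2 + 3*v) = v*(v - 5)*(v - 2)*(v + 3)
(2) = (b - 2)*(b^3 - 7*b^2 - 5*b + 75) = (b - 5)*(b - 2)*(b^2 - 2*b - 15) = (b - 5)^2*(b - 2)*(b + 3)
(3) = (c - 3)*(c^2 - c - 20) = (c - 3)*(c + 4)*(c - 5)
(4) = (d + 4)*(d^3 - d^2 - 16*d + 16) = (d - 1)*(d + 4)*(d^2 - 16) = (d - 1)*(d + 4)^2*(d - 4)
(5) = (x + 4)*(x^4 - 10*x^3 + 36*x^2 - 56*x + 32) = (x - 2)*(x + 4)*(x^3 - 8*x^2 + 20*x - 16) = (x - 2)^2*(x + 4)*(x^2 - 6*x + 8) = (x - 2)^3*(x + 4)*(x - 4)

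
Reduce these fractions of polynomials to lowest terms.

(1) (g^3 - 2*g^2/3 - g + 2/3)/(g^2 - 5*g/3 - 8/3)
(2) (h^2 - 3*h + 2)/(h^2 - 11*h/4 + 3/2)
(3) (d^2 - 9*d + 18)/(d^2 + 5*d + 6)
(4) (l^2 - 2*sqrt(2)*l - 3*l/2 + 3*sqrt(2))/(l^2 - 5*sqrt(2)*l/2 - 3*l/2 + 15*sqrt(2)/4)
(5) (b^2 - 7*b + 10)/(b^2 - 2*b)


(1) = (3*g^2 - 5*g + 2)/(3*g - 8)
(2) = (4*h - 4)/(4*h - 3)
(3) = (d^2 - 9*d + 18)/(d^2 + 5*d + 6)
(4) = (8*l - 16*sqrt(2))/(8*l - 20*sqrt(2))
(5) = (b - 5)/b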